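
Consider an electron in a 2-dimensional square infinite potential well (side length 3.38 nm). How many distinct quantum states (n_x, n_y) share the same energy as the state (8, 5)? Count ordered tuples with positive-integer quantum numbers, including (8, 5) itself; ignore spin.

degeneracy = 2

The level has n_x² + n_y² = 89. The ordered positive-integer solutions are (5, 8), (8, 5).
That gives 2 states.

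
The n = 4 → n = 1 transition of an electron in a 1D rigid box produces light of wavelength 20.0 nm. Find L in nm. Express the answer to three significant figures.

The photon carries ΔE = hc/λ = 6.626×10^-34·2.998×10^8/2.00×10^-8 m = 9.932×10^-18 J.
Since ΔE = (4² − 1²)E_1, E_1 = 6.621×10^-19 J, and L = h/√(8m_eE_1) = 3.02×10^-10 m = 0.302 nm.

L = 0.302 nm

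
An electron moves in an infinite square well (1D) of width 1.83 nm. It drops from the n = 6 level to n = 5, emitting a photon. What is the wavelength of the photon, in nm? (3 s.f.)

λ = 1.00×10^3 nm

E_1 = h²/(8m_eL²) = 1.799×10^-20 J, so ΔE = (6² − 5²)E_1 = 1.979×10^-19 J.
λ = hc/ΔE = (6.626×10^-34·2.998×10^8)/1.979×10^-19 = 1.00×10^-6 m = 1.00×10^3 nm.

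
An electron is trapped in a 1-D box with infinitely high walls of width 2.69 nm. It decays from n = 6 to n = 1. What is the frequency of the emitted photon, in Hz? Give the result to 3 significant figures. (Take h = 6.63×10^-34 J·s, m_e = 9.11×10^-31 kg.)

f = 4.40×10^14 Hz

E_1 = h²/(8m_eL²) = 8.335×10^-21 J and ΔE = (6² − 1²)E_1 = 2.917×10^-19 J.
f = ΔE/h = 2.917×10^-19/6.63×10^-34 = 4.40×10^14 Hz.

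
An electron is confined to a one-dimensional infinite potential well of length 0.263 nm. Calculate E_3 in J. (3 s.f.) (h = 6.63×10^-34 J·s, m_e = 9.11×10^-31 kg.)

For an infinite well E_n = n²h²/(8m_eL²), so E_1 = h²/(8m_eL²) = (6.63×10^-34)²/(8·9.11×10^-31·(2.63×10^-10 m)²) = 8.720×10^-19 J.
Then E_3 = 3²·E_1 = 9·8.720×10^-19 J = 7.85×10^-18 J.

E_3 = 7.85×10^-18 J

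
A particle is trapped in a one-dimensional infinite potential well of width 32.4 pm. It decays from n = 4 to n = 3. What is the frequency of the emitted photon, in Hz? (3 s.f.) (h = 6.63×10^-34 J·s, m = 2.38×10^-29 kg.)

E_1 = h²/(8mL²) = 2.199×10^-18 J and ΔE = (4² − 3²)E_1 = 1.539×10^-17 J.
f = ΔE/h = 1.539×10^-17/6.63×10^-34 = 2.32×10^16 Hz.

f = 2.32×10^16 Hz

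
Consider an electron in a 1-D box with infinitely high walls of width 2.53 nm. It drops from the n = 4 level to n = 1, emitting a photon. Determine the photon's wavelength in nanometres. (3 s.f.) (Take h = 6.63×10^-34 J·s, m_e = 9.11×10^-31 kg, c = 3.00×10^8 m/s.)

E_1 = h²/(8m_eL²) = 9.423×10^-21 J, so ΔE = (4² − 1²)E_1 = 1.413×10^-19 J.
λ = hc/ΔE = (6.63×10^-34·3.00×10^8)/1.413×10^-19 = 1.41×10^-6 m = 1.41×10^3 nm.

λ = 1.41×10^3 nm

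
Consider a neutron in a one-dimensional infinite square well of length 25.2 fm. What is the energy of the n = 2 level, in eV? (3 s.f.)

For an infinite well E_n = n²h²/(8m_nL²), so E_1 = h²/(8m_nL²) = (6.626×10^-34)²/(8·1.675×10^-27·(2.52×10^-14 m)²) = 5.159×10^-14 J.
Then E_2 = 2²·E_1 = 4·5.159×10^-14 J = 2.064×10^-13 J.
Converting, E_2 = 2.064×10^-13 J / (1.602×10^-19 J/eV) = 1.29×10^6 eV.

E_2 = 1.29×10^6 eV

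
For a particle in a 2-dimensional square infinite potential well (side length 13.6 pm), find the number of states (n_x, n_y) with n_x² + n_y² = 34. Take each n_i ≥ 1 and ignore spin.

degeneracy = 2

The level has n_x² + n_y² = 34. The ordered positive-integer solutions are (3, 5), (5, 3).
That gives 2 states.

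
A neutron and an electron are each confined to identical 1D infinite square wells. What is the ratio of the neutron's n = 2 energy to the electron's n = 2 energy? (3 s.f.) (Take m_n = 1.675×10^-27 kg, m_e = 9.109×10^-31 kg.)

5.44×10^-4

E_n ∝ 1/m at fixed n and L, so the ratio is m_e/m_n = 9.109×10^-31/1.675×10^-27 = 5.44×10^-4.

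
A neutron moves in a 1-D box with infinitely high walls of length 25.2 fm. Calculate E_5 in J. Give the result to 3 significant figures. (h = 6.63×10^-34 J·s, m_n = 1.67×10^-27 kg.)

For an infinite well E_n = n²h²/(8m_nL²), so E_1 = h²/(8m_nL²) = (6.63×10^-34)²/(8·1.67×10^-27·(2.52×10^-14 m)²) = 5.181×10^-14 J.
Then E_5 = 5²·E_1 = 25·5.181×10^-14 J = 1.30×10^-12 J.

E_5 = 1.30×10^-12 J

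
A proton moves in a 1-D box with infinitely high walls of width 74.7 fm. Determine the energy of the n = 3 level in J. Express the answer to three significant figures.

E_3 = 5.29×10^-14 J

For an infinite well E_n = n²h²/(8m_pL²), so E_1 = h²/(8m_pL²) = (6.626×10^-34)²/(8·1.673×10^-27·(7.47×10^-14 m)²) = 5.879×10^-15 J.
Then E_3 = 3²·E_1 = 9·5.879×10^-15 J = 5.29×10^-14 J.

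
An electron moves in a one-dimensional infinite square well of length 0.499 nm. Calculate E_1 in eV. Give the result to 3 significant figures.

E_1 = 1.51 eV

For an infinite well E_n = n²h²/(8m_eL²), so E_1 = h²/(8m_eL²) = (6.626×10^-34)²/(8·9.109×10^-31·(4.99×10^-10 m)²) = 2.420×10^-19 J.
Converting, E_1 = 2.420×10^-19 J / (1.602×10^-19 J/eV) = 1.51 eV.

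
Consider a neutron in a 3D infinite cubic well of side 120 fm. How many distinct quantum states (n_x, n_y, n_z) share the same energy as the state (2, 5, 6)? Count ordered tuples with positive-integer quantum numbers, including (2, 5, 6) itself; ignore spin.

degeneracy = 6

The level has n_x² + n_y² + n_z² = 65. The ordered positive-integer solutions are (2, 5, 6), (2, 6, 5), (5, 2, 6), (5, 6, 2), (6, 2, 5), (6, 5, 2).
That gives 6 states.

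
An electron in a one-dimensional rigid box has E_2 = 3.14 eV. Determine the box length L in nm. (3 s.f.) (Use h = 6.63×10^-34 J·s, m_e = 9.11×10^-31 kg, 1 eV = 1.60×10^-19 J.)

L = 0.693 nm

From E_n = n²h²/(8m_eL²), L = n·h/√(8m_eE_n).
E_2 = 3.14 eV = 5.024×10^-19 J, so L = 2·6.63×10^-34/√(8·9.11×10^-31·5.024×10^-19) = 6.93×10^-10 m = 0.693 nm.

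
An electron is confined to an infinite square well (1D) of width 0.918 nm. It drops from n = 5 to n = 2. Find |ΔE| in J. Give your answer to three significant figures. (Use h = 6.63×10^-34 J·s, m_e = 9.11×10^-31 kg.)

|ΔE| = 1.50×10^-18 J

E_1 = h²/(8m_eL²) = 7.157×10^-20 J.
|ΔE| = |5² − 2²|·E_1 = 21·7.157×10^-20 J = 1.50×10^-18 J.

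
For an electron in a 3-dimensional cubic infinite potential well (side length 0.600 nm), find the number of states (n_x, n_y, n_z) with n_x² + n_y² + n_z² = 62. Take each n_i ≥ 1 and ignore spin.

degeneracy = 12

The level has n_x² + n_y² + n_z² = 62. The ordered positive-integer solutions are (1, 5, 6), (1, 6, 5), (2, 3, 7), (2, 7, 3), (3, 2, 7), (3, 7, 2), (5, 1, 6), (5, 6, 1), (6, 1, 5), (6, 5, 1), (7, 2, 3), (7, 3, 2).
That gives 12 states.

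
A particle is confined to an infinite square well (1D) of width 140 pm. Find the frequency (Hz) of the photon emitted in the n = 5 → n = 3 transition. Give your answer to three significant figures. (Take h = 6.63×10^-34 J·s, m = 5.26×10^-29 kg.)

f = 1.29×10^15 Hz

E_1 = h²/(8mL²) = 5.330×10^-20 J and ΔE = (5² − 3²)E_1 = 8.528×10^-19 J.
f = ΔE/h = 8.528×10^-19/6.63×10^-34 = 1.29×10^15 Hz.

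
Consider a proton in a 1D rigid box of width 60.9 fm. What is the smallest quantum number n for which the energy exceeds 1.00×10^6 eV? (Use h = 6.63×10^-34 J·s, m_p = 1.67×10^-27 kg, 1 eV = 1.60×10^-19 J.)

n = 5

E_1 = h²/(8m_pL²) = 8.871×10^-15 J = 5.544×10^4 eV.
Need n² > 1.00×10^6/5.544×10^4 = 18.04, i.e. n > 4.247.
The smallest integer satisfying this is n = 5.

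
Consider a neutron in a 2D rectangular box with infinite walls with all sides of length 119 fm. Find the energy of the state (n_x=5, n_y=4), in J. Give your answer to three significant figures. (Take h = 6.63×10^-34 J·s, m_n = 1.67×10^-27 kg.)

For a 2D rectangular well E = (h²/8m_n)·Σ n_i²/L_i² = (6.63×10^-34)²/(8·1.67×10^-27) · [5²/(119 fm)² + 4²/(119 fm)²].
Evaluating gives E = 9.53×10^-14 J.

E = 9.53×10^-14 J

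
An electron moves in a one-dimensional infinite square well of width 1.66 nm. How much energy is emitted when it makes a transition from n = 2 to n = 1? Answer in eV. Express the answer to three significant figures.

|ΔE| = 0.409 eV

E_1 = h²/(8m_eL²) = 2.186×10^-20 J.
|ΔE| = |2² − 1²|·E_1 = 3·2.186×10^-20 J = 6.558×10^-20 J = 0.409 eV.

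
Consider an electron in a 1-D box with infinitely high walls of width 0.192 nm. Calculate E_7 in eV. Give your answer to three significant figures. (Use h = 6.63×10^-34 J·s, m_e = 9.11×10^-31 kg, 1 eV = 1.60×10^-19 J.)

E_7 = 501 eV

For an infinite well E_n = n²h²/(8m_eL²), so E_1 = h²/(8m_eL²) = (6.63×10^-34)²/(8·9.11×10^-31·(1.92×10^-10 m)²) = 1.636×10^-18 J.
Then E_7 = 7²·E_1 = 49·1.636×10^-18 J = 8.016×10^-17 J.
Converting, E_7 = 8.016×10^-17 J / (1.60×10^-19 J/eV) = 501 eV.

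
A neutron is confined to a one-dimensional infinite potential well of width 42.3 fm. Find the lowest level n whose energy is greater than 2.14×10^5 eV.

E_1 = h²/(8m_nL²) = 1.831×10^-14 J = 1.143×10^5 eV.
Need n² > 2.14×10^5/1.143×10^5 = 1.872, i.e. n > 1.368.
The smallest integer satisfying this is n = 2.

n = 2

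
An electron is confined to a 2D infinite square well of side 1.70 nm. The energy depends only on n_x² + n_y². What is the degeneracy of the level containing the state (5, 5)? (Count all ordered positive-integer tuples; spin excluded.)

degeneracy = 3

The level has n_x² + n_y² = 50. The ordered positive-integer solutions are (1, 7), (5, 5), (7, 1).
That gives 3 states.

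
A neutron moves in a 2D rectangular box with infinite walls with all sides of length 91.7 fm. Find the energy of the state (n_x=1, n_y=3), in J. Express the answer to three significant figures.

For a 2D rectangular well E = (h²/8m_n)·Σ n_i²/L_i² = (6.626×10^-34)²/(8·1.675×10^-27) · [1²/(91.7 fm)² + 3²/(91.7 fm)²].
Evaluating gives E = 3.90×10^-14 J.

E = 3.90×10^-14 J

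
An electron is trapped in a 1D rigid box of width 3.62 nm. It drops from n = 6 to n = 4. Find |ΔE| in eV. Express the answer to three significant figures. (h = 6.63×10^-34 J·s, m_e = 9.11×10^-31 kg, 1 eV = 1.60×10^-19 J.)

|ΔE| = 0.575 eV

E_1 = h²/(8m_eL²) = 4.603×10^-21 J.
|ΔE| = |6² − 4²|·E_1 = 20·4.603×10^-21 J = 9.206×10^-20 J = 0.575 eV.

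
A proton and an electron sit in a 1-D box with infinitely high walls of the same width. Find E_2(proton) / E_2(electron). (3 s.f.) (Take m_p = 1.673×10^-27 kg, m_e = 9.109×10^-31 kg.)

E_n ∝ 1/m at fixed n and L, so the ratio is m_e/m_p = 9.109×10^-31/1.673×10^-27 = 5.44×10^-4.

5.44×10^-4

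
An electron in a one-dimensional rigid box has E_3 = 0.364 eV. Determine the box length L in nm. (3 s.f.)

L = 3.05 nm

From E_n = n²h²/(8m_eL²), L = n·h/√(8m_eE_n).
E_3 = 0.364 eV = 5.831×10^-20 J, so L = 3·6.626×10^-34/√(8·9.109×10^-31·5.831×10^-20) = 3.05×10^-9 m = 3.05 nm.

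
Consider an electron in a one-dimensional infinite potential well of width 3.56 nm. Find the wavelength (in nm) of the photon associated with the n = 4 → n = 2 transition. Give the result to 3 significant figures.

E_1 = h²/(8m_eL²) = 4.754×10^-21 J, so ΔE = (4² − 2²)E_1 = 5.705×10^-20 J.
λ = hc/ΔE = (6.626×10^-34·2.998×10^8)/5.705×10^-20 = 3.48×10^-6 m = 3.48×10^3 nm.

λ = 3.48×10^3 nm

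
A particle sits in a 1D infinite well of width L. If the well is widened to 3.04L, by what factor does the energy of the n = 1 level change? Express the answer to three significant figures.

0.108

E_n ∝ 1/L², so the energy scales by 1/3.04² = 0.108.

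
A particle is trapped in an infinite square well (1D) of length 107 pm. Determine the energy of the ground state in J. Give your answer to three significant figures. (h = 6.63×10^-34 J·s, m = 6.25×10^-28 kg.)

For an infinite well E_n = n²h²/(8mL²), so E_1 = h²/(8mL²) = (6.63×10^-34)²/(8·6.25×10^-28·(1.07×10^-10 m)²) = 7.679×10^-21 J.

E_1 = 7.68×10^-21 J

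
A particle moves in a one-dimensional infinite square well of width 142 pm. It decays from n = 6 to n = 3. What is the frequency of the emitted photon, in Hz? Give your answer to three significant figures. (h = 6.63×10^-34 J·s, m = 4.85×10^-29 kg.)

E_1 = h²/(8mL²) = 5.618×10^-20 J and ΔE = (6² − 3²)E_1 = 1.517×10^-18 J.
f = ΔE/h = 1.517×10^-18/6.63×10^-34 = 2.29×10^15 Hz.

f = 2.29×10^15 Hz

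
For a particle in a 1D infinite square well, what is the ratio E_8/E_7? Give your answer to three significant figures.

E_n ∝ n², so E_8/E_7 = 8²/7² = 64/49 = 1.31.

1.31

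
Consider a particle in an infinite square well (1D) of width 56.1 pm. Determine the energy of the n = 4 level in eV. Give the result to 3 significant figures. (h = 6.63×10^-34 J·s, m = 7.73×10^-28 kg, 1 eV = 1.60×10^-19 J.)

For an infinite well E_n = n²h²/(8mL²), so E_1 = h²/(8mL²) = (6.63×10^-34)²/(8·7.73×10^-28·(5.61×10^-11 m)²) = 2.259×10^-20 J.
Then E_4 = 4²·E_1 = 16·2.259×10^-20 J = 3.614×10^-19 J.
Converting, E_4 = 3.614×10^-19 J / (1.60×10^-19 J/eV) = 2.26 eV.

E_4 = 2.26 eV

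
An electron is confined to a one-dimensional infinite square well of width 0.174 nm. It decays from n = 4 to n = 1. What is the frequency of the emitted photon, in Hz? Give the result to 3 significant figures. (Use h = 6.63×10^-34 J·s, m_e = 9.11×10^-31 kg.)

f = 4.51×10^16 Hz

E_1 = h²/(8m_eL²) = 1.992×10^-18 J and ΔE = (4² − 1²)E_1 = 2.988×10^-17 J.
f = ΔE/h = 2.988×10^-17/6.63×10^-34 = 4.51×10^16 Hz.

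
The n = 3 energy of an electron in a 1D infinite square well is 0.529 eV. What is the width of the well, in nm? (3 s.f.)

From E_n = n²h²/(8m_eL²), L = n·h/√(8m_eE_n).
E_3 = 0.529 eV = 8.475×10^-20 J, so L = 3·6.626×10^-34/√(8·9.109×10^-31·8.475×10^-20) = 2.53×10^-9 m = 2.53 nm.

L = 2.53 nm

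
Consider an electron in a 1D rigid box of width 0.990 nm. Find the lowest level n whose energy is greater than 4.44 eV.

E_1 = h²/(8m_eL²) = 6.147×10^-20 J = 0.3837 eV.
Need n² > 4.44/0.3837 = 11.57, i.e. n > 3.401.
The smallest integer satisfying this is n = 4.

n = 4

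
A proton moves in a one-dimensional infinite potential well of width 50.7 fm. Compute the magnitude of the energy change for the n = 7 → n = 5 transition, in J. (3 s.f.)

E_1 = h²/(8m_pL²) = 1.276×10^-14 J.
|ΔE| = |7² − 5²|·E_1 = 24·1.276×10^-14 J = 3.06×10^-13 J.

|ΔE| = 3.06×10^-13 J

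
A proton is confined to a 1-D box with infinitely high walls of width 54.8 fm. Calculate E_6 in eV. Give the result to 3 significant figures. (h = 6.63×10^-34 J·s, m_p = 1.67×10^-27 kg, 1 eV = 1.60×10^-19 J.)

For an infinite well E_n = n²h²/(8m_pL²), so E_1 = h²/(8m_pL²) = (6.63×10^-34)²/(8·1.67×10^-27·(5.48×10^-14 m)²) = 1.096×10^-14 J.
Then E_6 = 6²·E_1 = 36·1.096×10^-14 J = 3.946×10^-13 J.
Converting, E_6 = 3.946×10^-13 J / (1.60×10^-19 J/eV) = 2.47×10^6 eV.

E_6 = 2.47×10^6 eV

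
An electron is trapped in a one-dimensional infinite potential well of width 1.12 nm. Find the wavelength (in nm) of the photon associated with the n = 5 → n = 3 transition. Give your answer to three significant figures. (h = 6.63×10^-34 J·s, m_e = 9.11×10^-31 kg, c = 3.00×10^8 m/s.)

E_1 = h²/(8m_eL²) = 4.808×10^-20 J, so ΔE = (5² − 3²)E_1 = 7.693×10^-19 J.
λ = hc/ΔE = (6.63×10^-34·3.00×10^8)/7.693×10^-19 = 2.59×10^-7 m = 259 nm.

λ = 259 nm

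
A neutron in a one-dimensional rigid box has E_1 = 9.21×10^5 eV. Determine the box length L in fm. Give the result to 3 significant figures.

L = 14.9 fm

From E_n = n²h²/(8m_nL²), L = n·h/√(8m_nE_n).
E_1 = 9.21×10^5 eV = 1.475×10^-13 J, so L = 1·6.626×10^-34/√(8·1.675×10^-27·1.475×10^-13) = 1.49×10^-14 m = 14.9 fm.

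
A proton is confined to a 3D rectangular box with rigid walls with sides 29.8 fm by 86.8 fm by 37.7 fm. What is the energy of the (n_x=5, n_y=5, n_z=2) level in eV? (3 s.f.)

For a 3D rectangular well E = (h²/8m_p)·Σ n_i²/L_i² = (6.626×10^-34)²/(8·1.673×10^-27) · [5²/(29.8 fm)² + 5²/(86.8 fm)² + 2²/(37.7 fm)²].
Evaluating gives E = 1.125×10^-12 J = 7.02×10^6 eV.

E = 7.02×10^6 eV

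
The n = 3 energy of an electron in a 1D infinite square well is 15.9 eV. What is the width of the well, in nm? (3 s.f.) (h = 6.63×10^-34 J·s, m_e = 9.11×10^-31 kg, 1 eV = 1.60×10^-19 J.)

L = 0.462 nm

From E_n = n²h²/(8m_eL²), L = n·h/√(8m_eE_n).
E_3 = 15.9 eV = 2.544×10^-18 J, so L = 3·6.63×10^-34/√(8·9.11×10^-31·2.544×10^-18) = 4.62×10^-10 m = 0.462 nm.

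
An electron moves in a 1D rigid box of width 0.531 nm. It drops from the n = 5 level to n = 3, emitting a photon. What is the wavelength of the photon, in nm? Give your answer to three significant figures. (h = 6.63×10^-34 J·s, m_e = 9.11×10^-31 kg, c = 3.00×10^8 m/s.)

λ = 58.1 nm

E_1 = h²/(8m_eL²) = 2.139×10^-19 J, so ΔE = (5² − 3²)E_1 = 3.422×10^-18 J.
λ = hc/ΔE = (6.63×10^-34·3.00×10^8)/3.422×10^-18 = 5.81×10^-8 m = 58.1 nm.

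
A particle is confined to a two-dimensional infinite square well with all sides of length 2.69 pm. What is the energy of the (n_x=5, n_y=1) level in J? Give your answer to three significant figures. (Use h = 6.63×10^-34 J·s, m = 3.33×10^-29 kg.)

E = 5.93×10^-15 J

For a 2D rectangular well E = (h²/8m)·Σ n_i²/L_i² = (6.63×10^-34)²/(8·3.33×10^-29) · [5²/(2.69 pm)² + 1²/(2.69 pm)²].
Evaluating gives E = 5.93×10^-15 J.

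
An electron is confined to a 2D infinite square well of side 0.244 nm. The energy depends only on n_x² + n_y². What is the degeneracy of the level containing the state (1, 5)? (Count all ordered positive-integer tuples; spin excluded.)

degeneracy = 2

The level has n_x² + n_y² = 26. The ordered positive-integer solutions are (1, 5), (5, 1).
That gives 2 states.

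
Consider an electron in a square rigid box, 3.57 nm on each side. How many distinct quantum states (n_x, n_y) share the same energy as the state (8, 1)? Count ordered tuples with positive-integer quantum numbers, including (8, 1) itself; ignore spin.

The level has n_x² + n_y² = 65. The ordered positive-integer solutions are (1, 8), (4, 7), (7, 4), (8, 1).
That gives 4 states.

degeneracy = 4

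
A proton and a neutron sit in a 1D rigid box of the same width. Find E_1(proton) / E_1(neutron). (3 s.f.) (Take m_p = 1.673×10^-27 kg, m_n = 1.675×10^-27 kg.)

1.00

E_n ∝ 1/m at fixed n and L, so the ratio is m_n/m_p = 1.675×10^-27/1.673×10^-27 = 1.00.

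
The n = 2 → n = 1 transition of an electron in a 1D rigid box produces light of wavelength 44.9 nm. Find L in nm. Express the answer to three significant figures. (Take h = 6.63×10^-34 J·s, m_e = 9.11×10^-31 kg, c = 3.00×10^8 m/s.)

The photon carries ΔE = hc/λ = 6.63×10^-34·3.00×10^8/4.49×10^-8 m = 4.430×10^-18 J.
Since ΔE = (2² − 1²)E_1, E_1 = 1.477×10^-18 J, and L = h/√(8m_eE_1) = 2.02×10^-10 m = 0.202 nm.

L = 0.202 nm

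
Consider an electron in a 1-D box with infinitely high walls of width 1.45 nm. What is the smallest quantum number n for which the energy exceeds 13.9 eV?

n = 9

E_1 = h²/(8m_eL²) = 2.866×10^-20 J = 0.1789 eV.
Need n² > 13.9/0.1789 = 77.70, i.e. n > 8.815.
The smallest integer satisfying this is n = 9.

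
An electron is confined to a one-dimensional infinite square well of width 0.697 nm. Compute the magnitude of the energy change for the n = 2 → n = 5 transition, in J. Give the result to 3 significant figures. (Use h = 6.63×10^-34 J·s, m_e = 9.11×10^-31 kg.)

|ΔE| = 2.61×10^-18 J

E_1 = h²/(8m_eL²) = 1.242×10^-19 J.
|ΔE| = |2² − 5²|·E_1 = 21·1.242×10^-19 J = 2.61×10^-18 J.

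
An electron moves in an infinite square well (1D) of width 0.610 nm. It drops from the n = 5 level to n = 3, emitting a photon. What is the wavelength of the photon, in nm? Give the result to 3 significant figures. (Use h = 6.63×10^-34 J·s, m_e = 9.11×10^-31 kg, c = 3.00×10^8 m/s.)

λ = 76.7 nm

E_1 = h²/(8m_eL²) = 1.621×10^-19 J, so ΔE = (5² − 3²)E_1 = 2.594×10^-18 J.
λ = hc/ΔE = (6.63×10^-34·3.00×10^8)/2.594×10^-18 = 7.67×10^-8 m = 76.7 nm.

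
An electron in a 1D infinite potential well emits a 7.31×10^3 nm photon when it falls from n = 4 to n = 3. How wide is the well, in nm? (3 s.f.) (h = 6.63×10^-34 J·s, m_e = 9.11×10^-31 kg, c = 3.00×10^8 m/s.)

The photon carries ΔE = hc/λ = 6.63×10^-34·3.00×10^8/7.31×10^-6 m = 2.721×10^-20 J.
Since ΔE = (4² − 3²)E_1, E_1 = 3.887×10^-21 J, and L = h/√(8m_eE_1) = 3.94×10^-9 m = 3.94 nm.

L = 3.94 nm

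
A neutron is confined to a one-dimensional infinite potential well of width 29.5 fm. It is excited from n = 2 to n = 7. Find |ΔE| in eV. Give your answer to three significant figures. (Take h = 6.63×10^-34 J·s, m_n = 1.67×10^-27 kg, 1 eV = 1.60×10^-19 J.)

E_1 = h²/(8m_nL²) = 3.781×10^-14 J.
|ΔE| = |2² − 7²|·E_1 = 45·3.781×10^-14 J = 1.701×10^-12 J = 1.06×10^7 eV.

|ΔE| = 1.06×10^7 eV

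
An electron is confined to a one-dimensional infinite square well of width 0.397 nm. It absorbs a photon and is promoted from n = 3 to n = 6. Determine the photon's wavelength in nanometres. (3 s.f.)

λ = 19.2 nm

E_1 = h²/(8m_eL²) = 3.823×10^-19 J, so ΔE = (6² − 3²)E_1 = 1.032×10^-17 J.
λ = hc/ΔE = (6.626×10^-34·2.998×10^8)/1.032×10^-17 = 1.92×10^-8 m = 19.2 nm.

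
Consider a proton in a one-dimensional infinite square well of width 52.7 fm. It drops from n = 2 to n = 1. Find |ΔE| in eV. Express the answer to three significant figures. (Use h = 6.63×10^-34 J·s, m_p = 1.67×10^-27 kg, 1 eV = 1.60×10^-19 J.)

|ΔE| = 2.22×10^5 eV

E_1 = h²/(8m_pL²) = 1.185×10^-14 J.
|ΔE| = |2² − 1²|·E_1 = 3·1.185×10^-14 J = 3.555×10^-14 J = 2.22×10^5 eV.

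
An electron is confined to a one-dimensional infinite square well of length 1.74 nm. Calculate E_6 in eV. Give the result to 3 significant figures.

For an infinite well E_n = n²h²/(8m_eL²), so E_1 = h²/(8m_eL²) = (6.626×10^-34)²/(8·9.109×10^-31·(1.74×10^-9 m)²) = 1.990×10^-20 J.
Then E_6 = 6²·E_1 = 36·1.990×10^-20 J = 7.164×10^-19 J.
Converting, E_6 = 7.164×10^-19 J / (1.602×10^-19 J/eV) = 4.47 eV.

E_6 = 4.47 eV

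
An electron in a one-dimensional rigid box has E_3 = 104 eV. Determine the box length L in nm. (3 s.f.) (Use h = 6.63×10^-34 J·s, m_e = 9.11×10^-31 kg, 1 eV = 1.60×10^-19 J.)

L = 0.181 nm

From E_n = n²h²/(8m_eL²), L = n·h/√(8m_eE_n).
E_3 = 104 eV = 1.664×10^-17 J, so L = 3·6.63×10^-34/√(8·9.11×10^-31·1.664×10^-17) = 1.81×10^-10 m = 0.181 nm.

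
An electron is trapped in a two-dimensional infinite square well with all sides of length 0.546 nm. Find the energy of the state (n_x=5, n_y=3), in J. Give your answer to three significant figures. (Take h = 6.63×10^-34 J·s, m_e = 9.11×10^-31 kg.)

E = 6.88×10^-18 J

For a 2D rectangular well E = (h²/8m_e)·Σ n_i²/L_i² = (6.63×10^-34)²/(8·9.11×10^-31) · [5²/(0.546 nm)² + 3²/(0.546 nm)²].
Evaluating gives E = 6.88×10^-18 J.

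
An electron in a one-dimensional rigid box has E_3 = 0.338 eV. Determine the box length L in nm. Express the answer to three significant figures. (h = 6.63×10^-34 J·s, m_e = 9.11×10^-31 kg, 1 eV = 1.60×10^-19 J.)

L = 3.17 nm

From E_n = n²h²/(8m_eL²), L = n·h/√(8m_eE_n).
E_3 = 0.338 eV = 5.408×10^-20 J, so L = 3·6.63×10^-34/√(8·9.11×10^-31·5.408×10^-20) = 3.17×10^-9 m = 3.17 nm.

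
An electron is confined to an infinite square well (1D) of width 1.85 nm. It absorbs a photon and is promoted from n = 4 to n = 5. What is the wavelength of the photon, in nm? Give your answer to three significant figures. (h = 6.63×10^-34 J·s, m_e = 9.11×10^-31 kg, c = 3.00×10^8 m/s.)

λ = 1.25×10^3 nm

E_1 = h²/(8m_eL²) = 1.762×10^-20 J, so ΔE = (5² − 4²)E_1 = 1.586×10^-19 J.
λ = hc/ΔE = (6.63×10^-34·3.00×10^8)/1.586×10^-19 = 1.25×10^-6 m = 1.25×10^3 nm.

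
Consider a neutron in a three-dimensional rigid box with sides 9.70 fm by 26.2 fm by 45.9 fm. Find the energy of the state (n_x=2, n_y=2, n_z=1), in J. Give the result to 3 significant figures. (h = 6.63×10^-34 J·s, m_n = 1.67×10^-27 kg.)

For a 3D rectangular well E = (h²/8m_n)·Σ n_i²/L_i² = (6.63×10^-34)²/(8·1.67×10^-27) · [2²/(9.70 fm)² + 2²/(26.2 fm)² + 1²/(45.9 fm)²].
Evaluating gives E = 1.61×10^-12 J.

E = 1.61×10^-12 J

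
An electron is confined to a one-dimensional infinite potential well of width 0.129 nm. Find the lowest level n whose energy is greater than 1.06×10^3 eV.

E_1 = h²/(8m_eL²) = 3.620×10^-18 J = 22.60 eV.
Need n² > 1.06×10^3/22.60 = 46.90, i.e. n > 6.848.
The smallest integer satisfying this is n = 7.

n = 7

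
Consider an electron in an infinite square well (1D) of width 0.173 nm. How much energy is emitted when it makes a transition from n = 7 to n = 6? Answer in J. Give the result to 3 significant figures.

E_1 = h²/(8m_eL²) = 2.013×10^-18 J.
|ΔE| = |7² − 6²|·E_1 = 13·2.013×10^-18 J = 2.62×10^-17 J.

|ΔE| = 2.62×10^-17 J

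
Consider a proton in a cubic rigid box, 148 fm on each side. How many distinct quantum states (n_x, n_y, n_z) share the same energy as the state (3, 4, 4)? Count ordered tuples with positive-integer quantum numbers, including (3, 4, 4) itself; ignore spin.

The level has n_x² + n_y² + n_z² = 41. The ordered positive-integer solutions are (1, 2, 6), (1, 6, 2), (2, 1, 6), (2, 6, 1), (3, 4, 4), (4, 3, 4), (4, 4, 3), (6, 1, 2), (6, 2, 1).
That gives 9 states.

degeneracy = 9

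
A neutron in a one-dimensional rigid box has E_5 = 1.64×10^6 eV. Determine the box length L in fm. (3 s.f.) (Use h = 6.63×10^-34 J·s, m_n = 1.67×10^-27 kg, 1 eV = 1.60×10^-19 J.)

From E_n = n²h²/(8m_nL²), L = n·h/√(8m_nE_n).
E_5 = 1.64×10^6 eV = 2.624×10^-13 J, so L = 5·6.63×10^-34/√(8·1.67×10^-27·2.624×10^-13) = 5.60×10^-14 m = 56.0 fm.

L = 56.0 fm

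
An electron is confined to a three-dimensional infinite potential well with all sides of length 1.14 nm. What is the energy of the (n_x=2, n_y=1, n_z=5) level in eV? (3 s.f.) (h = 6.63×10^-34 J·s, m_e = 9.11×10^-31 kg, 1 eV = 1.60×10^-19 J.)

E = 8.70 eV

For a 3D rectangular well E = (h²/8m_e)·Σ n_i²/L_i² = (6.63×10^-34)²/(8·9.11×10^-31) · [2²/(1.14 nm)² + 1²/(1.14 nm)² + 5²/(1.14 nm)²].
Evaluating gives E = 1.392×10^-18 J = 8.70 eV.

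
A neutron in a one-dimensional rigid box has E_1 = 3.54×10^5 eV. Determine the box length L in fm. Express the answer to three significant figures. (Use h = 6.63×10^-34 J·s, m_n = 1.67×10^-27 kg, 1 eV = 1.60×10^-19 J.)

L = 24.1 fm

From E_n = n²h²/(8m_nL²), L = n·h/√(8m_nE_n).
E_1 = 3.54×10^5 eV = 5.664×10^-14 J, so L = 1·6.63×10^-34/√(8·1.67×10^-27·5.664×10^-14) = 2.41×10^-14 m = 24.1 fm.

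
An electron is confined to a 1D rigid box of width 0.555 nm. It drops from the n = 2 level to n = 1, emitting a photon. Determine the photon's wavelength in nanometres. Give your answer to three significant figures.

E_1 = h²/(8m_eL²) = 1.956×10^-19 J, so ΔE = (2² − 1²)E_1 = 5.868×10^-19 J.
λ = hc/ΔE = (6.626×10^-34·2.998×10^8)/5.868×10^-19 = 3.39×10^-7 m = 339 nm.

λ = 339 nm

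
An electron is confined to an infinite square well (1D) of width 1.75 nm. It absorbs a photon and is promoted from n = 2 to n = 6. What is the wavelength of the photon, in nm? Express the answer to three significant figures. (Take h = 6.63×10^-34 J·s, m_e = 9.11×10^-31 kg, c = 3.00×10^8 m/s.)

λ = 316 nm

E_1 = h²/(8m_eL²) = 1.969×10^-20 J, so ΔE = (6² − 2²)E_1 = 6.301×10^-19 J.
λ = hc/ΔE = (6.63×10^-34·3.00×10^8)/6.301×10^-19 = 3.16×10^-7 m = 316 nm.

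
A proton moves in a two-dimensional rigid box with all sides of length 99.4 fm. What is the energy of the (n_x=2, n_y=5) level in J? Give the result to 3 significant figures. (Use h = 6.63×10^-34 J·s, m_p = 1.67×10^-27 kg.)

For a 2D rectangular well E = (h²/8m_p)·Σ n_i²/L_i² = (6.63×10^-34)²/(8·1.67×10^-27) · [2²/(99.4 fm)² + 5²/(99.4 fm)²].
Evaluating gives E = 9.66×10^-14 J.

E = 9.66×10^-14 J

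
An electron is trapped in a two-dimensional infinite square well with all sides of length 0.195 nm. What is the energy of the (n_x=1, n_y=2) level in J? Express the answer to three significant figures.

For a 2D rectangular well E = (h²/8m_e)·Σ n_i²/L_i² = (6.626×10^-34)²/(8·9.109×10^-31) · [1²/(0.195 nm)² + 2²/(0.195 nm)²].
Evaluating gives E = 7.92×10^-18 J.

E = 7.92×10^-18 J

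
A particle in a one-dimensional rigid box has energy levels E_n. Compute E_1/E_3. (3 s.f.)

E_n ∝ n², so E_1/E_3 = 1²/3² = 1/9 = 0.111.

0.111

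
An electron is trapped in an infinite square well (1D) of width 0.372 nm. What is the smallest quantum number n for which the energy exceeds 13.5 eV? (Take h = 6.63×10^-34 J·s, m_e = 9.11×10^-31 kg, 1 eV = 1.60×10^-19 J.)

E_1 = h²/(8m_eL²) = 4.358×10^-19 J = 2.724 eV.
Need n² > 13.5/2.724 = 4.956, i.e. n > 2.226.
The smallest integer satisfying this is n = 3.

n = 3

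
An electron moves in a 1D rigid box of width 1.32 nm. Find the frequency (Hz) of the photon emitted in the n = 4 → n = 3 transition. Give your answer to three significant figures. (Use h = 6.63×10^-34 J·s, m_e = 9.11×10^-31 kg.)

E_1 = h²/(8m_eL²) = 3.462×10^-20 J and ΔE = (4² − 3²)E_1 = 2.423×10^-19 J.
f = ΔE/h = 2.423×10^-19/6.63×10^-34 = 3.65×10^14 Hz.

f = 3.65×10^14 Hz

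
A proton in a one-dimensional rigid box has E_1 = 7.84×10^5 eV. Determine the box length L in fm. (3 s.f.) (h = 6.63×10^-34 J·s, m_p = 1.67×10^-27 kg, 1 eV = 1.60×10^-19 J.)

L = 16.2 fm

From E_n = n²h²/(8m_pL²), L = n·h/√(8m_pE_n).
E_1 = 7.84×10^5 eV = 1.254×10^-13 J, so L = 1·6.63×10^-34/√(8·1.67×10^-27·1.254×10^-13) = 1.62×10^-14 m = 16.2 fm.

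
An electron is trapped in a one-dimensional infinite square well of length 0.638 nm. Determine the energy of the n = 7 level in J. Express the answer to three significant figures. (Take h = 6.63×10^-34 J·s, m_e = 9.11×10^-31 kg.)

E_7 = 7.26×10^-18 J

For an infinite well E_n = n²h²/(8m_eL²), so E_1 = h²/(8m_eL²) = (6.63×10^-34)²/(8·9.11×10^-31·(6.38×10^-10 m)²) = 1.482×10^-19 J.
Then E_7 = 7²·E_1 = 49·1.482×10^-19 J = 7.26×10^-18 J.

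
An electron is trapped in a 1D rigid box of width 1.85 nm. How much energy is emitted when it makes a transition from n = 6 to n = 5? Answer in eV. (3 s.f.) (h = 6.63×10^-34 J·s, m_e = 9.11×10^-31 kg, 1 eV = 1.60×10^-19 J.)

|ΔE| = 1.21 eV

E_1 = h²/(8m_eL²) = 1.762×10^-20 J.
|ΔE| = |6² − 5²|·E_1 = 11·1.762×10^-20 J = 1.938×10^-19 J = 1.21 eV.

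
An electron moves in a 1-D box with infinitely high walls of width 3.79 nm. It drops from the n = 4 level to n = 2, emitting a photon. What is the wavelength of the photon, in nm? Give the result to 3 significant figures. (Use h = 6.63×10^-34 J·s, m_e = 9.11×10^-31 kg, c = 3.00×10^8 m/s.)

λ = 3.95×10^3 nm

E_1 = h²/(8m_eL²) = 4.199×10^-21 J, so ΔE = (4² − 2²)E_1 = 5.039×10^-20 J.
λ = hc/ΔE = (6.63×10^-34·3.00×10^8)/5.039×10^-20 = 3.95×10^-6 m = 3.95×10^3 nm.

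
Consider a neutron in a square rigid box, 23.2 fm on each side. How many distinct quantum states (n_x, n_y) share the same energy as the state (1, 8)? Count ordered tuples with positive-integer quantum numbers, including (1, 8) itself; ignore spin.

The level has n_x² + n_y² = 65. The ordered positive-integer solutions are (1, 8), (4, 7), (7, 4), (8, 1).
That gives 4 states.

degeneracy = 4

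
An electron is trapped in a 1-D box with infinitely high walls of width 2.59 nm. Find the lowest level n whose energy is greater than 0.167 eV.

n = 2

E_1 = h²/(8m_eL²) = 8.981×10^-21 J = 0.05606 eV.
Need n² > 0.167/0.05606 = 2.979, i.e. n > 1.726.
The smallest integer satisfying this is n = 2.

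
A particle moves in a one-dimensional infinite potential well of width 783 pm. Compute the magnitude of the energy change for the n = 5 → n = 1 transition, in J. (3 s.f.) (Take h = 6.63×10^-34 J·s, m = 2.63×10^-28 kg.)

|ΔE| = 8.18×10^-21 J

E_1 = h²/(8mL²) = 3.408×10^-22 J.
|ΔE| = |5² − 1²|·E_1 = 24·3.408×10^-22 J = 8.18×10^-21 J.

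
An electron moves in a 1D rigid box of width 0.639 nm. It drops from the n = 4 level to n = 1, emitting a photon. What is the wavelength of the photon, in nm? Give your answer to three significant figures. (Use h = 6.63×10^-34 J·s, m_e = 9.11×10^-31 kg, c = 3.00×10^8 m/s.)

λ = 89.8 nm

E_1 = h²/(8m_eL²) = 1.477×10^-19 J, so ΔE = (4² − 1²)E_1 = 2.215×10^-18 J.
λ = hc/ΔE = (6.63×10^-34·3.00×10^8)/2.215×10^-18 = 8.98×10^-8 m = 89.8 nm.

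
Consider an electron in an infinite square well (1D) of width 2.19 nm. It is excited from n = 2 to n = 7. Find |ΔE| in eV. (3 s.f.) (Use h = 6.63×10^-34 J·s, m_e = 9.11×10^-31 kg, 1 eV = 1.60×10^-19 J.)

E_1 = h²/(8m_eL²) = 1.258×10^-20 J.
|ΔE| = |2² − 7²|·E_1 = 45·1.258×10^-20 J = 5.661×10^-19 J = 3.54 eV.

|ΔE| = 3.54 eV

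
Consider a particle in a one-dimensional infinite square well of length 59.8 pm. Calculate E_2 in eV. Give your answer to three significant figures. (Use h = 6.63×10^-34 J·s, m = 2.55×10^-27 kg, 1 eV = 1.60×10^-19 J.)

For an infinite well E_n = n²h²/(8mL²), so E_1 = h²/(8mL²) = (6.63×10^-34)²/(8·2.55×10^-27·(5.98×10^-11 m)²) = 6.026×10^-21 J.
Then E_2 = 2²·E_1 = 4·6.026×10^-21 J = 2.410×10^-20 J.
Converting, E_2 = 2.410×10^-20 J / (1.60×10^-19 J/eV) = 0.151 eV.

E_2 = 0.151 eV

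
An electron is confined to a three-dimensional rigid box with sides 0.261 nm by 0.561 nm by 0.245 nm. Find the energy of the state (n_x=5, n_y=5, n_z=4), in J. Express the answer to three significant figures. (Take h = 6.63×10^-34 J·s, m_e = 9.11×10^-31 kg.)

For a 3D rectangular well E = (h²/8m_e)·Σ n_i²/L_i² = (6.63×10^-34)²/(8·9.11×10^-31) · [5²/(0.261 nm)² + 5²/(0.561 nm)² + 4²/(0.245 nm)²].
Evaluating gives E = 4.30×10^-17 J.

E = 4.30×10^-17 J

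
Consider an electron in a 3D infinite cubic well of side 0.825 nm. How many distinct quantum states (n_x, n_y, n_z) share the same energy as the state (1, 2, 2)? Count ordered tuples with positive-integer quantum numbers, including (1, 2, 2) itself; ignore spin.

The level has n_x² + n_y² + n_z² = 9. The ordered positive-integer solutions are (1, 2, 2), (2, 1, 2), (2, 2, 1).
That gives 3 states.

degeneracy = 3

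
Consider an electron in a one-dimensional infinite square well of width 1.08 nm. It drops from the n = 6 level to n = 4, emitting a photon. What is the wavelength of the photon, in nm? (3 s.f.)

λ = 192 nm

E_1 = h²/(8m_eL²) = 5.165×10^-20 J, so ΔE = (6² − 4²)E_1 = 1.033×10^-18 J.
λ = hc/ΔE = (6.626×10^-34·2.998×10^8)/1.033×10^-18 = 1.92×10^-7 m = 192 nm.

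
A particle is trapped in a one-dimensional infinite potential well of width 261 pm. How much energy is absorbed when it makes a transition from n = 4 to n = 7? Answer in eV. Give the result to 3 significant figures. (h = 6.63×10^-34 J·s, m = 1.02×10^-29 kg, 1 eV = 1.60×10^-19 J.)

|ΔE| = 16.3 eV

E_1 = h²/(8mL²) = 7.908×10^-20 J.
|ΔE| = |4² − 7²|·E_1 = 33·7.908×10^-20 J = 2.610×10^-18 J = 16.3 eV.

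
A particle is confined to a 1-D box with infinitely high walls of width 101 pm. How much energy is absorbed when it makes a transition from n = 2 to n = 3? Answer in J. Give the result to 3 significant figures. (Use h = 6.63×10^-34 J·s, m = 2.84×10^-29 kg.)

E_1 = h²/(8mL²) = 1.897×10^-19 J.
|ΔE| = |2² − 3²|·E_1 = 5·1.897×10^-19 J = 9.48×10^-19 J.

|ΔE| = 9.48×10^-19 J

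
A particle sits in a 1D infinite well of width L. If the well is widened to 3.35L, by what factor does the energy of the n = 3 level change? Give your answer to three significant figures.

0.0891

E_n ∝ 1/L², so the energy scales by 1/3.35² = 0.0891.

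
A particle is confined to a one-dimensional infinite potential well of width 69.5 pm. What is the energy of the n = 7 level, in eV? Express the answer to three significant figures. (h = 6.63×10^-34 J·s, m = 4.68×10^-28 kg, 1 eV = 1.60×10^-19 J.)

For an infinite well E_n = n²h²/(8mL²), so E_1 = h²/(8mL²) = (6.63×10^-34)²/(8·4.68×10^-28·(6.95×10^-11 m)²) = 2.431×10^-20 J.
Then E_7 = 7²·E_1 = 49·2.431×10^-20 J = 1.191×10^-18 J.
Converting, E_7 = 1.191×10^-18 J / (1.60×10^-19 J/eV) = 7.44 eV.

E_7 = 7.44 eV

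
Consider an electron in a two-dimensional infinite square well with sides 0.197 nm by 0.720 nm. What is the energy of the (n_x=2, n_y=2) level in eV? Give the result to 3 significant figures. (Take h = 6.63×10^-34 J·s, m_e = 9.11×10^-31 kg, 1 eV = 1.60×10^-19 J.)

E = 41.8 eV

For a 2D rectangular well E = (h²/8m_e)·Σ n_i²/L_i² = (6.63×10^-34)²/(8·9.11×10^-31) · [2²/(0.197 nm)² + 2²/(0.720 nm)²].
Evaluating gives E = 6.682×10^-18 J = 41.8 eV.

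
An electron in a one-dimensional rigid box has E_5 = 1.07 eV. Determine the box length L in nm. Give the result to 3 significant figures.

L = 2.96 nm

From E_n = n²h²/(8m_eL²), L = n·h/√(8m_eE_n).
E_5 = 1.07 eV = 1.714×10^-19 J, so L = 5·6.626×10^-34/√(8·9.109×10^-31·1.714×10^-19) = 2.96×10^-9 m = 2.96 nm.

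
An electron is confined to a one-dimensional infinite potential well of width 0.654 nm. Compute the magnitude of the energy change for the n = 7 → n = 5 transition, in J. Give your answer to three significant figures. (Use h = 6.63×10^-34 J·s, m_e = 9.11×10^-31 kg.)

E_1 = h²/(8m_eL²) = 1.410×10^-19 J.
|ΔE| = |7² − 5²|·E_1 = 24·1.410×10^-19 J = 3.38×10^-18 J.

|ΔE| = 3.38×10^-18 J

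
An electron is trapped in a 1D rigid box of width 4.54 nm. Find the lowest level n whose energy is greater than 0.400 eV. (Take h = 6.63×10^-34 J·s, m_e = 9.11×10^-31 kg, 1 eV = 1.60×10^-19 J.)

n = 5

E_1 = h²/(8m_eL²) = 2.926×10^-21 J = 0.01829 eV.
Need n² > 0.400/0.01829 = 21.87, i.e. n > 4.677.
The smallest integer satisfying this is n = 5.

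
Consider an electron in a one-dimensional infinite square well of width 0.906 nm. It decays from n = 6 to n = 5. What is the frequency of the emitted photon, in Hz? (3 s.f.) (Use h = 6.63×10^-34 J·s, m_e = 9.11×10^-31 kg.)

f = 1.22×10^15 Hz

E_1 = h²/(8m_eL²) = 7.348×10^-20 J and ΔE = (6² − 5²)E_1 = 8.083×10^-19 J.
f = ΔE/h = 8.083×10^-19/6.63×10^-34 = 1.22×10^15 Hz.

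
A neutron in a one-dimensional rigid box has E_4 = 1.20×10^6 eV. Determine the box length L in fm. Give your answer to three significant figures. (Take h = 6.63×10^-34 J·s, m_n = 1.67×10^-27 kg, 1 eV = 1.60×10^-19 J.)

From E_n = n²h²/(8m_nL²), L = n·h/√(8m_nE_n).
E_4 = 1.20×10^6 eV = 1.920×10^-13 J, so L = 4·6.63×10^-34/√(8·1.67×10^-27·1.920×10^-13) = 5.24×10^-14 m = 52.4 fm.

L = 52.4 fm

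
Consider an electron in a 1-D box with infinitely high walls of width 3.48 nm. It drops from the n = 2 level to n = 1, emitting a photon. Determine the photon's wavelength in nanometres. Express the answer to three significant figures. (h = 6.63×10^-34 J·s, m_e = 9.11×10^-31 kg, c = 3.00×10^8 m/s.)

λ = 1.33×10^4 nm

E_1 = h²/(8m_eL²) = 4.980×10^-21 J, so ΔE = (2² − 1²)E_1 = 1.494×10^-20 J.
λ = hc/ΔE = (6.63×10^-34·3.00×10^8)/1.494×10^-20 = 1.33×10^-5 m = 1.33×10^4 nm.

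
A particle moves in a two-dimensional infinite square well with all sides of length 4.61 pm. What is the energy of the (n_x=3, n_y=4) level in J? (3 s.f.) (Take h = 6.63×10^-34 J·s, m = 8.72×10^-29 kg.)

E = 7.41×10^-16 J

For a 2D rectangular well E = (h²/8m)·Σ n_i²/L_i² = (6.63×10^-34)²/(8·8.72×10^-29) · [3²/(4.61 pm)² + 4²/(4.61 pm)²].
Evaluating gives E = 7.41×10^-16 J.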